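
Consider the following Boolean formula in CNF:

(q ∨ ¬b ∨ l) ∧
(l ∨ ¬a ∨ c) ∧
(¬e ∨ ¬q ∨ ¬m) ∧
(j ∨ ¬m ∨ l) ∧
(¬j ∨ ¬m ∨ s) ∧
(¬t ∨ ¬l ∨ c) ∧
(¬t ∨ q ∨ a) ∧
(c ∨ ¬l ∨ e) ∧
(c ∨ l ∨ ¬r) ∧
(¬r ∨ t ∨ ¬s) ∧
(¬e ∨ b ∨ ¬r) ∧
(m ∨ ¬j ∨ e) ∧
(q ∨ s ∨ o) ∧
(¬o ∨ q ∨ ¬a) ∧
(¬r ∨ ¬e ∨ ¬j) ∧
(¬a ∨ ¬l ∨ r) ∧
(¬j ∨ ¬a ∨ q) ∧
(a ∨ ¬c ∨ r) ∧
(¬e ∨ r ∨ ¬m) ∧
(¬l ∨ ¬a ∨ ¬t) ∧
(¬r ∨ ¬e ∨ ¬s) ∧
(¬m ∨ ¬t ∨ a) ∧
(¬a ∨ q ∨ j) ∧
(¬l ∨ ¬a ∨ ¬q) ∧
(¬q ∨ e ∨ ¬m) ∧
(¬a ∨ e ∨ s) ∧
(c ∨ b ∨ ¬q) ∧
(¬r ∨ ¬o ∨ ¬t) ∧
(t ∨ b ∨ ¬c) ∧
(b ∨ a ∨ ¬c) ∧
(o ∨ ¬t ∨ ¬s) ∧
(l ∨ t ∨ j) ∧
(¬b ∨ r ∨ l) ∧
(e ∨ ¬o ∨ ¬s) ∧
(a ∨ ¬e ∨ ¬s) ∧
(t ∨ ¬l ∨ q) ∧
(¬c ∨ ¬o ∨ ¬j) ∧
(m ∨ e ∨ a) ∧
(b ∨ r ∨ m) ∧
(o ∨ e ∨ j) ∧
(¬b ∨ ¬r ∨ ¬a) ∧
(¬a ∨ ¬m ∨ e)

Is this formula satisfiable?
Yes

Yes, the formula is satisfiable.

One satisfying assignment is: a=False, l=True, o=False, r=False, b=True, e=True, j=False, c=False, m=False, q=True, t=False, s=False

Verification: With this assignment, all 42 clauses evaluate to true.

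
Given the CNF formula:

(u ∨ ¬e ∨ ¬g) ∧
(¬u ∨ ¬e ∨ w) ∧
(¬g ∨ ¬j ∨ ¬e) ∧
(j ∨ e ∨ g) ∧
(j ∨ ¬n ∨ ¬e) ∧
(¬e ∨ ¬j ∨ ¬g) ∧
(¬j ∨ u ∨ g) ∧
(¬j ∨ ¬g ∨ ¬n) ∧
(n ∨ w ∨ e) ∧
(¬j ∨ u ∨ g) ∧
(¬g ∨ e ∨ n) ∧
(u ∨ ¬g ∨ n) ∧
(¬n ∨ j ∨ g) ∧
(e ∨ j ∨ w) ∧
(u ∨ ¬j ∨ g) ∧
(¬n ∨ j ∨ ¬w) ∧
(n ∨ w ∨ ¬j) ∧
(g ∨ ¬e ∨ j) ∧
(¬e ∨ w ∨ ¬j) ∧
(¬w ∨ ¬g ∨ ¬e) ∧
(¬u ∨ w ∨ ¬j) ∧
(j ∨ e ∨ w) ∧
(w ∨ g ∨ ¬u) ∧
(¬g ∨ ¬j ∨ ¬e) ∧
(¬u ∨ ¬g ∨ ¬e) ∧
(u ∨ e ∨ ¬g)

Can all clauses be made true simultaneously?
Yes

Yes, the formula is satisfiable.

One satisfying assignment is: g=False, u=True, n=True, e=False, w=True, j=True

Verification: With this assignment, all 26 clauses evaluate to true.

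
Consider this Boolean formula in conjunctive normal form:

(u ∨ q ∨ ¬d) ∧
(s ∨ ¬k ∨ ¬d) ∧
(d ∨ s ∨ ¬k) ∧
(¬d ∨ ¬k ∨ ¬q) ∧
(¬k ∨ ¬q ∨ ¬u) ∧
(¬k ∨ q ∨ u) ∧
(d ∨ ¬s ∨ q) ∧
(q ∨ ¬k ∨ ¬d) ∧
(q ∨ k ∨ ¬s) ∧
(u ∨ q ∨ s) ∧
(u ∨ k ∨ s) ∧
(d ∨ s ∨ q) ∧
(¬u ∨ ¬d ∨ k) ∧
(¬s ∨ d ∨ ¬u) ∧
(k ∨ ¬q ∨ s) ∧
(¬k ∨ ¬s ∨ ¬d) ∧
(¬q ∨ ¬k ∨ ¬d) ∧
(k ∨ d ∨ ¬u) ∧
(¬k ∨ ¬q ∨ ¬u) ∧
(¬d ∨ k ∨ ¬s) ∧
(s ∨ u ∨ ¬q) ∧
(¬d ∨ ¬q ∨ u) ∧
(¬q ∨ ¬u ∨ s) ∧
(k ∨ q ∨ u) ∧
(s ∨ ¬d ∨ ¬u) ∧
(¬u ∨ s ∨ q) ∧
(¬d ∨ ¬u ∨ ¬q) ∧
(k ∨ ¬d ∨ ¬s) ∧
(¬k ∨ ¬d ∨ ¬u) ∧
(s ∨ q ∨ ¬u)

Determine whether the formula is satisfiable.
Yes

Yes, the formula is satisfiable.

One satisfying assignment is: u=False, s=True, d=False, q=True, k=False

Verification: With this assignment, all 30 clauses evaluate to true.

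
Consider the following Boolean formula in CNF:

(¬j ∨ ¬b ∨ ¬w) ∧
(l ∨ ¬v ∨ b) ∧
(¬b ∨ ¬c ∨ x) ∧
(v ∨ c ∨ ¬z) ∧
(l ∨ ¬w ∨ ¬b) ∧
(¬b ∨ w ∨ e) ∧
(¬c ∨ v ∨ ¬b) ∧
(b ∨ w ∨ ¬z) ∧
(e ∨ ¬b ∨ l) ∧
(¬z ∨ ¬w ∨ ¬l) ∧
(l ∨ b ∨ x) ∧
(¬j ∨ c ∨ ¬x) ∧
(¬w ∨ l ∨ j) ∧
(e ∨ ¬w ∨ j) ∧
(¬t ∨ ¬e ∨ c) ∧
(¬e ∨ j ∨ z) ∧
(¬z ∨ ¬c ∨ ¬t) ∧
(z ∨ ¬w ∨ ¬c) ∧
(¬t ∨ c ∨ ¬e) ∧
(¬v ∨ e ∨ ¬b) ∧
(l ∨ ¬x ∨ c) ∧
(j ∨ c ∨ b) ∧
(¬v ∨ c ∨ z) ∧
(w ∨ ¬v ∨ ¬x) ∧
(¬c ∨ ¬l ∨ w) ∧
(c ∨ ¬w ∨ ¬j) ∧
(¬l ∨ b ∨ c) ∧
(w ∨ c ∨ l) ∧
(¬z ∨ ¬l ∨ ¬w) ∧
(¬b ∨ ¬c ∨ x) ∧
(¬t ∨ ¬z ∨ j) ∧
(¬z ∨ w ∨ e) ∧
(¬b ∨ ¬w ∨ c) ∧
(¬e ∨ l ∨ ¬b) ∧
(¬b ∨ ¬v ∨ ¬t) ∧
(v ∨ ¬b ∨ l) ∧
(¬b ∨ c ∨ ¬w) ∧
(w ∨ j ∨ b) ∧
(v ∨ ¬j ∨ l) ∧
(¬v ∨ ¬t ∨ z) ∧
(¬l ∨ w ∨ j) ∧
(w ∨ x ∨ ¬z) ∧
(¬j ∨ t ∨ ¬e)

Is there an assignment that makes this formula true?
No

No, the formula is not satisfiable.

No assignment of truth values to the variables can make all 43 clauses true simultaneously.

The formula is UNSAT (unsatisfiable).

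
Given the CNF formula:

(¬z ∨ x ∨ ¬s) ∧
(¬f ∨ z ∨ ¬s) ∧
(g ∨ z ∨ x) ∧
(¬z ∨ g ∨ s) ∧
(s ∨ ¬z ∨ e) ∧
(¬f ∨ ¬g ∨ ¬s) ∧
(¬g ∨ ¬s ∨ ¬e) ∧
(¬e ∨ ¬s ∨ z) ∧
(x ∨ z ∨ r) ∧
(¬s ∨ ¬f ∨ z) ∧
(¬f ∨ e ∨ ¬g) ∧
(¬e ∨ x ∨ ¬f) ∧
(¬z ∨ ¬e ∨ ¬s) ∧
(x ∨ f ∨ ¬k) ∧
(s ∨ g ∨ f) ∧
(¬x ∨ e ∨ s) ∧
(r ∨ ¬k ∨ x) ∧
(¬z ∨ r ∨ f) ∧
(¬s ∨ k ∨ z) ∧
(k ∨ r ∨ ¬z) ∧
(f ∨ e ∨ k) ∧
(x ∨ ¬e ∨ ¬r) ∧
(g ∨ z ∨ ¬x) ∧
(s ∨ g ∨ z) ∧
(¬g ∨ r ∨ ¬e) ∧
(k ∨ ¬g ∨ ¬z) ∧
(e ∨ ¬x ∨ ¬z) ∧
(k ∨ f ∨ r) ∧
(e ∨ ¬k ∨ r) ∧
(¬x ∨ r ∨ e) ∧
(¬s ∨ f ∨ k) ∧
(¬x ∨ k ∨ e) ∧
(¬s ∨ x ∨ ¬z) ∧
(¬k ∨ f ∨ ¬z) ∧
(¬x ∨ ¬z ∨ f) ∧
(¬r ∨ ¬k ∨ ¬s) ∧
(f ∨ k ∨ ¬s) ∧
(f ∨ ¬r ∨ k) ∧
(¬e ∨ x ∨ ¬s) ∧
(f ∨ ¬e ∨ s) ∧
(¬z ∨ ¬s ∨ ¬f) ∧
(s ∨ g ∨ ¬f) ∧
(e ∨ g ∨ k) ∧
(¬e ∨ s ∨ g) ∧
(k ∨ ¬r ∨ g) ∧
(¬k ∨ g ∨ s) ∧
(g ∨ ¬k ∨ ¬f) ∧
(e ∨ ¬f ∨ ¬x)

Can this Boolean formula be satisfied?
Yes

Yes, the formula is satisfiable.

One satisfying assignment is: k=False, f=True, z=False, s=False, r=True, g=True, e=True, x=True

Verification: With this assignment, all 48 clauses evaluate to true.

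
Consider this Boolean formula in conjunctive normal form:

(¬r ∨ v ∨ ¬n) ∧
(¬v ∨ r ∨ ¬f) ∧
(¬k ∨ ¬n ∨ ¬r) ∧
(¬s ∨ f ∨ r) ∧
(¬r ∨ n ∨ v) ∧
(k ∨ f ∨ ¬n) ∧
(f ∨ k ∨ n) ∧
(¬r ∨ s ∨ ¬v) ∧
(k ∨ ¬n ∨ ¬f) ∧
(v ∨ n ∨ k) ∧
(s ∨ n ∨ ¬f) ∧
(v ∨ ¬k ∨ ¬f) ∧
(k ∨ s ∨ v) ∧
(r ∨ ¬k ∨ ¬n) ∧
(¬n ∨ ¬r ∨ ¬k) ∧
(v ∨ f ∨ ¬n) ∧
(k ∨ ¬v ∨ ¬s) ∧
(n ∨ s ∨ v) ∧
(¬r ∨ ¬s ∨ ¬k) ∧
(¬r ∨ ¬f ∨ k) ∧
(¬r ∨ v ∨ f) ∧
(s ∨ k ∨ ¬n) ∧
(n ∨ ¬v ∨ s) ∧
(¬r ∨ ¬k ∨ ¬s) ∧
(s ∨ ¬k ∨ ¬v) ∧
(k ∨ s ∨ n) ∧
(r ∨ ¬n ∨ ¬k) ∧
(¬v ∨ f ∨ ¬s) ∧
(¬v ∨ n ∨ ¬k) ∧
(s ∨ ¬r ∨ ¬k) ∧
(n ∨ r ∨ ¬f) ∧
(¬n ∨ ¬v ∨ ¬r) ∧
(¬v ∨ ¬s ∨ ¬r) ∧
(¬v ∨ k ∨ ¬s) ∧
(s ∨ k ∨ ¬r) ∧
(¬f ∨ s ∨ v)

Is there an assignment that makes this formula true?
No

No, the formula is not satisfiable.

No assignment of truth values to the variables can make all 36 clauses true simultaneously.

The formula is UNSAT (unsatisfiable).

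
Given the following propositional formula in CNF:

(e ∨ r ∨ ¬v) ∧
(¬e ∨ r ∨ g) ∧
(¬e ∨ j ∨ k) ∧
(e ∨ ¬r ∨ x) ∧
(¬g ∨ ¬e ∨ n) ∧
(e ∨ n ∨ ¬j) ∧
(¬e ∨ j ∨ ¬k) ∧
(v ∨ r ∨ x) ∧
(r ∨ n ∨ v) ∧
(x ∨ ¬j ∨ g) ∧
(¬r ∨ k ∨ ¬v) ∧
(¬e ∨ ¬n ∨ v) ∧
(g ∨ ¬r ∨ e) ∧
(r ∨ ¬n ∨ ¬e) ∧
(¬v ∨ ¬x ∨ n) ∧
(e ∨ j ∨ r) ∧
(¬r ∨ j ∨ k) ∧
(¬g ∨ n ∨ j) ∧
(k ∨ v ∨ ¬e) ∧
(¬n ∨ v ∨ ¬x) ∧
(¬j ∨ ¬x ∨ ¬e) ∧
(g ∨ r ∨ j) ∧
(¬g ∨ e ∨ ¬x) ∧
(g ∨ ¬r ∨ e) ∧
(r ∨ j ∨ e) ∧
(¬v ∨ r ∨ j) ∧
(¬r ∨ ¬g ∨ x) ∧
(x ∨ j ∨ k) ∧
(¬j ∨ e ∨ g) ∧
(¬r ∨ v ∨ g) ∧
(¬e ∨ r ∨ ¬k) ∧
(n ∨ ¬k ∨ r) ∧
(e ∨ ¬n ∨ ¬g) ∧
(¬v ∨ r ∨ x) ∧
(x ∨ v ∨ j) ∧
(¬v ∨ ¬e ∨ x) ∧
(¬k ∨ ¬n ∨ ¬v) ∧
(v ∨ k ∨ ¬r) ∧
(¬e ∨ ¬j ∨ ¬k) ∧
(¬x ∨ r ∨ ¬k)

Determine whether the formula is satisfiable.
No

No, the formula is not satisfiable.

No assignment of truth values to the variables can make all 40 clauses true simultaneously.

The formula is UNSAT (unsatisfiable).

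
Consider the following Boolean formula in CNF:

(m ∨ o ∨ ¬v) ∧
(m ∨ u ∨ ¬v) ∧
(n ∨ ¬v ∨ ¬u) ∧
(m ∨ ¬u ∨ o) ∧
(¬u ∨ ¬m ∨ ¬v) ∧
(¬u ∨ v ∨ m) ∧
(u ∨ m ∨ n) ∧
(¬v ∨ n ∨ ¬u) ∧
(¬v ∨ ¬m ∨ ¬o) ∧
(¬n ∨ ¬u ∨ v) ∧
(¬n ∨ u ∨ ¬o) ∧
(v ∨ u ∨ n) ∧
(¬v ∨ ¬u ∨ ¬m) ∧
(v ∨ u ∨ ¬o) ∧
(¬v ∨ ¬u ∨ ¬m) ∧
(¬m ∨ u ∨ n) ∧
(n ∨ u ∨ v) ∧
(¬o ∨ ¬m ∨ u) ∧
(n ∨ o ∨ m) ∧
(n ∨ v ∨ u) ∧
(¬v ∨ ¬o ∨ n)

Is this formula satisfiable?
Yes

Yes, the formula is satisfiable.

One satisfying assignment is: u=True, m=True, n=False, v=False, o=False

Verification: With this assignment, all 21 clauses evaluate to true.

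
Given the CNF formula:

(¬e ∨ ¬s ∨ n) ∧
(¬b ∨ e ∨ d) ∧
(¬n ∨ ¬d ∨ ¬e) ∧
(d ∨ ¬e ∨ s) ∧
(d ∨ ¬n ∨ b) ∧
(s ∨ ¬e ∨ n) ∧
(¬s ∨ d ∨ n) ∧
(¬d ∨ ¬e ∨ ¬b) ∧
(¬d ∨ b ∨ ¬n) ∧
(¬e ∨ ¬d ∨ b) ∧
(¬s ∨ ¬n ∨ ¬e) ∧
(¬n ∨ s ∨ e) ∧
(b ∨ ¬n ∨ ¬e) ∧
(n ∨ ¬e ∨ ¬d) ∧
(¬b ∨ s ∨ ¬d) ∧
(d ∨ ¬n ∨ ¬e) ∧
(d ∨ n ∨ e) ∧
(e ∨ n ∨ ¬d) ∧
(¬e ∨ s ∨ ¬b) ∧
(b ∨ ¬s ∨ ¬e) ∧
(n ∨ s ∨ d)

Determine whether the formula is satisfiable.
Yes

Yes, the formula is satisfiable.

One satisfying assignment is: s=True, b=True, n=True, d=True, e=False

Verification: With this assignment, all 21 clauses evaluate to true.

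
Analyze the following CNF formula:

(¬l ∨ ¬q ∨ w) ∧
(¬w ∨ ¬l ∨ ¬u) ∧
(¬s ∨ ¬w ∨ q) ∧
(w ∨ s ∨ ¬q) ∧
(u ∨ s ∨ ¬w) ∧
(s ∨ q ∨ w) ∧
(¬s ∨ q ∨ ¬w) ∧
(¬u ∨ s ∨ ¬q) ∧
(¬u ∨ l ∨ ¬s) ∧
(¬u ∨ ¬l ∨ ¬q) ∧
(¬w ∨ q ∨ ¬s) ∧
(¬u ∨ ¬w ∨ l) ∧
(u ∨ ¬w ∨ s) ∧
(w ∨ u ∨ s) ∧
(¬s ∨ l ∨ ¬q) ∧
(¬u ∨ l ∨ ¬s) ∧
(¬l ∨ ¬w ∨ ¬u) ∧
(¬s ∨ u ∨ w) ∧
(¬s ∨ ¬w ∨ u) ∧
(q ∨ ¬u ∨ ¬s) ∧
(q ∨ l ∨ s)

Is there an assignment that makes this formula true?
No

No, the formula is not satisfiable.

No assignment of truth values to the variables can make all 21 clauses true simultaneously.

The formula is UNSAT (unsatisfiable).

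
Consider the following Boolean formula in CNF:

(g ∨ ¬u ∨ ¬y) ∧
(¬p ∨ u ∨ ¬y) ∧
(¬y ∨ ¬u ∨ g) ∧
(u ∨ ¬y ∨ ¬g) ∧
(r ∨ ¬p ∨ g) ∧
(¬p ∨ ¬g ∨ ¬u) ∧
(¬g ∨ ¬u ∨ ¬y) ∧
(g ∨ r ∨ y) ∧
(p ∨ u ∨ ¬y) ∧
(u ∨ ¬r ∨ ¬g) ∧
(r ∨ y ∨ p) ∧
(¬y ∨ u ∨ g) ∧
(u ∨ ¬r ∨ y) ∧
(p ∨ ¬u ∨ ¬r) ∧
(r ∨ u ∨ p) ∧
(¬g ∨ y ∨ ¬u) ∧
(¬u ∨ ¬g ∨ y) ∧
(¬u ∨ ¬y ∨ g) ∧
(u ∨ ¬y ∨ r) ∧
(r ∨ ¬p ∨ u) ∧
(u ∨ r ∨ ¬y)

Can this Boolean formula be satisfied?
Yes

Yes, the formula is satisfiable.

One satisfying assignment is: g=False, r=True, p=True, u=True, y=False

Verification: With this assignment, all 21 clauses evaluate to true.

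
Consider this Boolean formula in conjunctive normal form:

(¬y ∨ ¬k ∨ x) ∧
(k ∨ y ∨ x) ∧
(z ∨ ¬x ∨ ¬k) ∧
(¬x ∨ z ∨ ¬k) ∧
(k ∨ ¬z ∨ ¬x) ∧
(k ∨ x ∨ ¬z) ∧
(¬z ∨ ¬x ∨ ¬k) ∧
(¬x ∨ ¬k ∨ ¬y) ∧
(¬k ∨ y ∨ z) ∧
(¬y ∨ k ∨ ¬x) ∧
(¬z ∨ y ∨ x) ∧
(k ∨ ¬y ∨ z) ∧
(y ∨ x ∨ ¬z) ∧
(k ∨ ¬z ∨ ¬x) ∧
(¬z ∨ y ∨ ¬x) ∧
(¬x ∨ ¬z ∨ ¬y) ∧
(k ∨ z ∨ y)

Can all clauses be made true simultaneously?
No

No, the formula is not satisfiable.

No assignment of truth values to the variables can make all 17 clauses true simultaneously.

The formula is UNSAT (unsatisfiable).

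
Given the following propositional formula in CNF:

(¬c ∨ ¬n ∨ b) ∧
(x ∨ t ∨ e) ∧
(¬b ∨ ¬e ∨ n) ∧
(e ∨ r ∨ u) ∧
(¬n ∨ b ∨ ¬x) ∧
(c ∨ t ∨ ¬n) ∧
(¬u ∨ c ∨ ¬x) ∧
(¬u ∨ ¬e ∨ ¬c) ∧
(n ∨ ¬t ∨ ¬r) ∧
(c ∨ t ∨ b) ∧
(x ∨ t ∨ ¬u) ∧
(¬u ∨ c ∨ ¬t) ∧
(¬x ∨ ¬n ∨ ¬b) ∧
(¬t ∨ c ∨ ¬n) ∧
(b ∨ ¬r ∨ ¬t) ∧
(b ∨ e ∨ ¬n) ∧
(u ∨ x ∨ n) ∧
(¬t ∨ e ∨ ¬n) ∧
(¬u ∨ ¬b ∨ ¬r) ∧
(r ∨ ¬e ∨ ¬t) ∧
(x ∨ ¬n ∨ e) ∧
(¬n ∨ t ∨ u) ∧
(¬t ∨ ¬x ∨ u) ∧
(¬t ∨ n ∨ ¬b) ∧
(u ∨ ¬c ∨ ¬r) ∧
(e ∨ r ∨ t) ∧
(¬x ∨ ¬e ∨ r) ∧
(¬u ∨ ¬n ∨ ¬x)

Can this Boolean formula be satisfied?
Yes

Yes, the formula is satisfiable.

One satisfying assignment is: c=False, b=True, t=False, r=True, e=False, x=True, u=False, n=False

Verification: With this assignment, all 28 clauses evaluate to true.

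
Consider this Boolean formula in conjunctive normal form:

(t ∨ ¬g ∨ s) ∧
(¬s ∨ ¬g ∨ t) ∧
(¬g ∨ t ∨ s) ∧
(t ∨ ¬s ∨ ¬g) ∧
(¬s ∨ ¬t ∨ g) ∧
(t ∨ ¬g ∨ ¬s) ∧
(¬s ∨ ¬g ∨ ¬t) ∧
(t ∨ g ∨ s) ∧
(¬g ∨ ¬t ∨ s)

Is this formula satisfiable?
Yes

Yes, the formula is satisfiable.

One satisfying assignment is: t=True, g=False, s=False

Verification: With this assignment, all 9 clauses evaluate to true.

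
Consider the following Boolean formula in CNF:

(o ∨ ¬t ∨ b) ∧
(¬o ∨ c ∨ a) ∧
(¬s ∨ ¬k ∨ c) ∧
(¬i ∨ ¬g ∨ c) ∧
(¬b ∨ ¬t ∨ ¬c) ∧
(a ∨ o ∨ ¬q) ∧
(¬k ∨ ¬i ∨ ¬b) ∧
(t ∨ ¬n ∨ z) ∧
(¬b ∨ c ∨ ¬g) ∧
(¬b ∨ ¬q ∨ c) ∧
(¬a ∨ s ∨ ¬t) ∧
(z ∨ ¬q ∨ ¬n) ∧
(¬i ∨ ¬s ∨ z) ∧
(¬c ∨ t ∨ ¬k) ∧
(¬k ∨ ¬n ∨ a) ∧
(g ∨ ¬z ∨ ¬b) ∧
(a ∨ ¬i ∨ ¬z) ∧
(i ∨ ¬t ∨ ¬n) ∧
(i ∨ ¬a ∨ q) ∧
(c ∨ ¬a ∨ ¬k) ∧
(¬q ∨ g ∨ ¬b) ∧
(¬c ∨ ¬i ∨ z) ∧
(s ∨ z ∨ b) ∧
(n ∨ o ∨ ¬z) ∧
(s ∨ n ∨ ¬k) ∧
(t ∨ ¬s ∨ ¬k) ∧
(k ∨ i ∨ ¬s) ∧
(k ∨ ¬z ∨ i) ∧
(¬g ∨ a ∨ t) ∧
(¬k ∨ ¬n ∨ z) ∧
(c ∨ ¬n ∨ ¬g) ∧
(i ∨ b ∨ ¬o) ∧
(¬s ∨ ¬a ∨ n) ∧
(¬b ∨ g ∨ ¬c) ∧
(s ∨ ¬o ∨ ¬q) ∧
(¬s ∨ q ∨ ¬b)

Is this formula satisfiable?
Yes

Yes, the formula is satisfiable.

One satisfying assignment is: z=False, t=False, b=True, g=False, o=False, n=False, c=False, q=False, i=False, s=False, k=False, a=False

Verification: With this assignment, all 36 clauses evaluate to true.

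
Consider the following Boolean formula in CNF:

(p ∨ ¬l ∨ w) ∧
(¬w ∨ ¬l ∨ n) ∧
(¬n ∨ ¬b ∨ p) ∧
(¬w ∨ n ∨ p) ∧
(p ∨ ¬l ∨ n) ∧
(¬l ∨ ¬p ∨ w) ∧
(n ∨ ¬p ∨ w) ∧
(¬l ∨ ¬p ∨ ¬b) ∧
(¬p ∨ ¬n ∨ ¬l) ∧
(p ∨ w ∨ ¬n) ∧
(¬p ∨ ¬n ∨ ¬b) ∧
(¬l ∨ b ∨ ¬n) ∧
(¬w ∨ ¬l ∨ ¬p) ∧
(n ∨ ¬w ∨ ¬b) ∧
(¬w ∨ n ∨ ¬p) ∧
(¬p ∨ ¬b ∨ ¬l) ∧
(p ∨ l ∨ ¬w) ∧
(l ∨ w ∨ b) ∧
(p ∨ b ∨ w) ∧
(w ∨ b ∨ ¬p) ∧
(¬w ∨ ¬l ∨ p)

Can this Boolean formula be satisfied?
Yes

Yes, the formula is satisfiable.

One satisfying assignment is: b=False, l=False, n=True, w=True, p=True

Verification: With this assignment, all 21 clauses evaluate to true.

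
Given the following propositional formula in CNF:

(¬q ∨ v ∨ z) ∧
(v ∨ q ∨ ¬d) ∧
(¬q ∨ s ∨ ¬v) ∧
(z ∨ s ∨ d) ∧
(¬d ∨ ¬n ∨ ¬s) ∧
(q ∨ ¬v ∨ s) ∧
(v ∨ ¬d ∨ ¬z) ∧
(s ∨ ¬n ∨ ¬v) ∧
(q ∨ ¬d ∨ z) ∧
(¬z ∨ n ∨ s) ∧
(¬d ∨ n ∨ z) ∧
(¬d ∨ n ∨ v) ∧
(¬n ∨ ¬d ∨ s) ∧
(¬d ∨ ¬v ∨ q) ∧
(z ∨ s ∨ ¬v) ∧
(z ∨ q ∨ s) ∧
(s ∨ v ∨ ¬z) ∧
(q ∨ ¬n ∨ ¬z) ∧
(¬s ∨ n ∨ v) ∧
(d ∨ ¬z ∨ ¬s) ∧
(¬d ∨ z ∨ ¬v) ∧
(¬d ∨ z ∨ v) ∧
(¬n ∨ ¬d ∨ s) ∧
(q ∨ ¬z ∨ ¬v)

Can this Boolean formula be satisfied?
Yes

Yes, the formula is satisfiable.

One satisfying assignment is: z=True, v=True, q=True, n=False, d=True, s=True

Verification: With this assignment, all 24 clauses evaluate to true.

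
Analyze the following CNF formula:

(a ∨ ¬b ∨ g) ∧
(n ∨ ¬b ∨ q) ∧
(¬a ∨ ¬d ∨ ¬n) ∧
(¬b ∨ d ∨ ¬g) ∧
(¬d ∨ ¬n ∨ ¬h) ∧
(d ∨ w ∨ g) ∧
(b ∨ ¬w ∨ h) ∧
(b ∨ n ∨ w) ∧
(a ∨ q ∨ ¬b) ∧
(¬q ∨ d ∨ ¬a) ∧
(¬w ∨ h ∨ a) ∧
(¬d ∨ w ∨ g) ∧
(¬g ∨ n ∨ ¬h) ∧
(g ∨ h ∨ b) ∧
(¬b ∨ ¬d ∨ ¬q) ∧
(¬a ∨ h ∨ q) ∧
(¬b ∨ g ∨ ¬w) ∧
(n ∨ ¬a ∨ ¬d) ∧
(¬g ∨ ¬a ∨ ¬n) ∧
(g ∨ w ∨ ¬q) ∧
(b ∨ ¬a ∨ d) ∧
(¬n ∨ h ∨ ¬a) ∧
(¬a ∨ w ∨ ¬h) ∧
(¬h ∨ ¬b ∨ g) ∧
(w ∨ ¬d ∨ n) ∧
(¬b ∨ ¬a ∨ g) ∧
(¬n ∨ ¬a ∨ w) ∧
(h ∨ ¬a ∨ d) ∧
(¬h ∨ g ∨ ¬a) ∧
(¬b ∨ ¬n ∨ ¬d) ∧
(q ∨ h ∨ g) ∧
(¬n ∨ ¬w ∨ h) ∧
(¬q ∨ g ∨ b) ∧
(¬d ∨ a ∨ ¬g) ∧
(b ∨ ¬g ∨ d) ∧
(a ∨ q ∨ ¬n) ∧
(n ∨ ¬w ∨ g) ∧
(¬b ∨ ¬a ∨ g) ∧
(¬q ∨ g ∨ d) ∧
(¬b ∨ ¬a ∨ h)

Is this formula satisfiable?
No

No, the formula is not satisfiable.

No assignment of truth values to the variables can make all 40 clauses true simultaneously.

The formula is UNSAT (unsatisfiable).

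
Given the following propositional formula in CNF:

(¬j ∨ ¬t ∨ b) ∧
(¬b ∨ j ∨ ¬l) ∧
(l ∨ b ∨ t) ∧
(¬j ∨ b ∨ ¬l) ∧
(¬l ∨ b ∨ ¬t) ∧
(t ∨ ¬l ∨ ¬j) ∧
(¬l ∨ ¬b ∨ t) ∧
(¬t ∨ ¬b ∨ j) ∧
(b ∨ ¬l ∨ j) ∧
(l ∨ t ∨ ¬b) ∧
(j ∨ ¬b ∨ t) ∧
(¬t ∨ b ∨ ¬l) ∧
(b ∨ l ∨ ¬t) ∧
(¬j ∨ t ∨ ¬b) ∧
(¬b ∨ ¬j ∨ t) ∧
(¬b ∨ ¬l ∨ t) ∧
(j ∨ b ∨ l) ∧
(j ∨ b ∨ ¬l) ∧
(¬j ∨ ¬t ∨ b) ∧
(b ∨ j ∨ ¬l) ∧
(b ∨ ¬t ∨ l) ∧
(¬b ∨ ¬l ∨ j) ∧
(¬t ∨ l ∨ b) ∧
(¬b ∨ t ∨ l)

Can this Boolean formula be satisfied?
Yes

Yes, the formula is satisfiable.

One satisfying assignment is: b=True, l=False, t=True, j=True

Verification: With this assignment, all 24 clauses evaluate to true.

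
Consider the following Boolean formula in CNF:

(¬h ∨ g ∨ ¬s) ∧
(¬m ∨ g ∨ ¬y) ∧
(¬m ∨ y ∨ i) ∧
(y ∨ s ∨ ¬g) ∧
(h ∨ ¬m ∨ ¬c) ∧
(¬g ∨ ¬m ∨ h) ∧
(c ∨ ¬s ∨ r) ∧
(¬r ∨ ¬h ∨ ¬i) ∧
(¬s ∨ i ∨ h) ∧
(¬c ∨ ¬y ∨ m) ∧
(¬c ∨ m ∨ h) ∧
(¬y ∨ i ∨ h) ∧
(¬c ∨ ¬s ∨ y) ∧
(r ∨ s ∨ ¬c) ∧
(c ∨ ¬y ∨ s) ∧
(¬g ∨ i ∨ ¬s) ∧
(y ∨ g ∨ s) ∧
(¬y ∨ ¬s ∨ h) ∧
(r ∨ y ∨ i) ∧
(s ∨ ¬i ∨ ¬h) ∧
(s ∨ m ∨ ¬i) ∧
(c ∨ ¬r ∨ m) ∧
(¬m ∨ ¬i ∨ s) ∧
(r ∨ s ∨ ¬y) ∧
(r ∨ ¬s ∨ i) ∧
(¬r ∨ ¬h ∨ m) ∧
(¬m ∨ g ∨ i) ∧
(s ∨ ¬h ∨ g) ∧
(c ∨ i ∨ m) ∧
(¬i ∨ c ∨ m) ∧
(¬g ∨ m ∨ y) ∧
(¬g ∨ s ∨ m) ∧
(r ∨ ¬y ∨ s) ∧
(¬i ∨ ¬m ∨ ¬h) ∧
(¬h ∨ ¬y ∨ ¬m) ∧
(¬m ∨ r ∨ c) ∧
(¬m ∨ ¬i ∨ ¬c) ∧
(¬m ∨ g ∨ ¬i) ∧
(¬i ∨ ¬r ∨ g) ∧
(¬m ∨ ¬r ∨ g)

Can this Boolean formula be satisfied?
No

No, the formula is not satisfiable.

No assignment of truth values to the variables can make all 40 clauses true simultaneously.

The formula is UNSAT (unsatisfiable).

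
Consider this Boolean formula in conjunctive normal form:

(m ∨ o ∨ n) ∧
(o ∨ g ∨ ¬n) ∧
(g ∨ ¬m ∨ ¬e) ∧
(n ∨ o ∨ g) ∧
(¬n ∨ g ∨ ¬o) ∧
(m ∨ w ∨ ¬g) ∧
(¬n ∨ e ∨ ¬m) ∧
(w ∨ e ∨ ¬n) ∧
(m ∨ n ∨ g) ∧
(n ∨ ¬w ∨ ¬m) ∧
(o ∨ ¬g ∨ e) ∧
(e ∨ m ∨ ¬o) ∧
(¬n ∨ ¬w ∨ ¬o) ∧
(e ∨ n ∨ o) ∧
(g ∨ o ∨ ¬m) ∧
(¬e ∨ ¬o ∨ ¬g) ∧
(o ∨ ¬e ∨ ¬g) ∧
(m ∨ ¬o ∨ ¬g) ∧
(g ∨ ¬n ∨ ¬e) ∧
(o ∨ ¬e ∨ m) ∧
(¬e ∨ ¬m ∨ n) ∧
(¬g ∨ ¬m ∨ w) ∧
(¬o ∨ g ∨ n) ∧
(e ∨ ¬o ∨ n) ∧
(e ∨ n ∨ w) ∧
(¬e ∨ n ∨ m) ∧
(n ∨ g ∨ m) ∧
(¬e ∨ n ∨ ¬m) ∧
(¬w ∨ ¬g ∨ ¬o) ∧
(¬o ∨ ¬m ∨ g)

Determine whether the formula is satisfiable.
No

No, the formula is not satisfiable.

No assignment of truth values to the variables can make all 30 clauses true simultaneously.

The formula is UNSAT (unsatisfiable).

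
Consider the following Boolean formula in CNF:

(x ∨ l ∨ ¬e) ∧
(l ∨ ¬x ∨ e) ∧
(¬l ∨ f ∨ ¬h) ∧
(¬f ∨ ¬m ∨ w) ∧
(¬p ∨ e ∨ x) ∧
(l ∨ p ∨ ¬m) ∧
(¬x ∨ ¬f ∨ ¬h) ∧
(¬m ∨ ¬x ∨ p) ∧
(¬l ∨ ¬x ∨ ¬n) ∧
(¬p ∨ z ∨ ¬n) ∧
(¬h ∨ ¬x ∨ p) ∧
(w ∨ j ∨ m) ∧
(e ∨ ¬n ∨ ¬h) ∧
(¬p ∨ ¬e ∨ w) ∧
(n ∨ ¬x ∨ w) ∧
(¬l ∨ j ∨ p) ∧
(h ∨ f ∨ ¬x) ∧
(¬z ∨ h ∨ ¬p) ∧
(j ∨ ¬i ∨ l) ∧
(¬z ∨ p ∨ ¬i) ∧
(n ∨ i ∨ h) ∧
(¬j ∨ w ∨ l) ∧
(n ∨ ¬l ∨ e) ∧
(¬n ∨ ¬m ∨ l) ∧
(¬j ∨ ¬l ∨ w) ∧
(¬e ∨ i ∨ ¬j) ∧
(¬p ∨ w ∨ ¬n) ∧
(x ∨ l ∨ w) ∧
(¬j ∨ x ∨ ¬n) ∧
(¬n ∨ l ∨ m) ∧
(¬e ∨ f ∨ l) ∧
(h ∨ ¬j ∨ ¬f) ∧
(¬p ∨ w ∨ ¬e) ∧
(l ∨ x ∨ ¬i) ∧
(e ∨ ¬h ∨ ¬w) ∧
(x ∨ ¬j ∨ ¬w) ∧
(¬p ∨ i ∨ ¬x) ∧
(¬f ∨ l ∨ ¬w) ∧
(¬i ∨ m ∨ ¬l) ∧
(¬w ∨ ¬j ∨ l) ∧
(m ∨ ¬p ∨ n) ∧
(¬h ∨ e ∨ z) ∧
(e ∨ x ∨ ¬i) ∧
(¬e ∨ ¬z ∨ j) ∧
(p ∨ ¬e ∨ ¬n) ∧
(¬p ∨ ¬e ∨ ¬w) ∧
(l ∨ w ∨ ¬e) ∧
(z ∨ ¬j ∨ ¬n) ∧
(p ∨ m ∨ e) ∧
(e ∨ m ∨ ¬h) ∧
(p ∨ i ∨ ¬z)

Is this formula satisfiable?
No

No, the formula is not satisfiable.

No assignment of truth values to the variables can make all 51 clauses true simultaneously.

The formula is UNSAT (unsatisfiable).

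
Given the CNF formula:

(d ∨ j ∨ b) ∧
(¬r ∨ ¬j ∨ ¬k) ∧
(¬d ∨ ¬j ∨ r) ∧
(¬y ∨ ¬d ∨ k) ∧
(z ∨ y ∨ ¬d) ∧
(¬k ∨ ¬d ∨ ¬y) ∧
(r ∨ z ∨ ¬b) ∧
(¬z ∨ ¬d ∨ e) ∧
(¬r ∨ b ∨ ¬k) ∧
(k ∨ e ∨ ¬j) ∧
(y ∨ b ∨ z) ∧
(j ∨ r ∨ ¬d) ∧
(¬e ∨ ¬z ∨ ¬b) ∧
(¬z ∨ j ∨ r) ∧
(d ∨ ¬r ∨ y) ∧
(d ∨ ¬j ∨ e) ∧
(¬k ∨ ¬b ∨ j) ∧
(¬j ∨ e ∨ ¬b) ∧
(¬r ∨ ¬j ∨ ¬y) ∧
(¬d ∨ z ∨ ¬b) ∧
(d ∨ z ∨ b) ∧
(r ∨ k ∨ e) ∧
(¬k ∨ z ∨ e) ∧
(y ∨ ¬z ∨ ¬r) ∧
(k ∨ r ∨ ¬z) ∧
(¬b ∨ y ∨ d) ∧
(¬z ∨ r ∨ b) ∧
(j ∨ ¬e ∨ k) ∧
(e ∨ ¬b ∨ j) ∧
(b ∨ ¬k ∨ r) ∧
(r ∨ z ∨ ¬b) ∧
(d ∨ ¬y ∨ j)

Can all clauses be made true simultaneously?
No

No, the formula is not satisfiable.

No assignment of truth values to the variables can make all 32 clauses true simultaneously.

The formula is UNSAT (unsatisfiable).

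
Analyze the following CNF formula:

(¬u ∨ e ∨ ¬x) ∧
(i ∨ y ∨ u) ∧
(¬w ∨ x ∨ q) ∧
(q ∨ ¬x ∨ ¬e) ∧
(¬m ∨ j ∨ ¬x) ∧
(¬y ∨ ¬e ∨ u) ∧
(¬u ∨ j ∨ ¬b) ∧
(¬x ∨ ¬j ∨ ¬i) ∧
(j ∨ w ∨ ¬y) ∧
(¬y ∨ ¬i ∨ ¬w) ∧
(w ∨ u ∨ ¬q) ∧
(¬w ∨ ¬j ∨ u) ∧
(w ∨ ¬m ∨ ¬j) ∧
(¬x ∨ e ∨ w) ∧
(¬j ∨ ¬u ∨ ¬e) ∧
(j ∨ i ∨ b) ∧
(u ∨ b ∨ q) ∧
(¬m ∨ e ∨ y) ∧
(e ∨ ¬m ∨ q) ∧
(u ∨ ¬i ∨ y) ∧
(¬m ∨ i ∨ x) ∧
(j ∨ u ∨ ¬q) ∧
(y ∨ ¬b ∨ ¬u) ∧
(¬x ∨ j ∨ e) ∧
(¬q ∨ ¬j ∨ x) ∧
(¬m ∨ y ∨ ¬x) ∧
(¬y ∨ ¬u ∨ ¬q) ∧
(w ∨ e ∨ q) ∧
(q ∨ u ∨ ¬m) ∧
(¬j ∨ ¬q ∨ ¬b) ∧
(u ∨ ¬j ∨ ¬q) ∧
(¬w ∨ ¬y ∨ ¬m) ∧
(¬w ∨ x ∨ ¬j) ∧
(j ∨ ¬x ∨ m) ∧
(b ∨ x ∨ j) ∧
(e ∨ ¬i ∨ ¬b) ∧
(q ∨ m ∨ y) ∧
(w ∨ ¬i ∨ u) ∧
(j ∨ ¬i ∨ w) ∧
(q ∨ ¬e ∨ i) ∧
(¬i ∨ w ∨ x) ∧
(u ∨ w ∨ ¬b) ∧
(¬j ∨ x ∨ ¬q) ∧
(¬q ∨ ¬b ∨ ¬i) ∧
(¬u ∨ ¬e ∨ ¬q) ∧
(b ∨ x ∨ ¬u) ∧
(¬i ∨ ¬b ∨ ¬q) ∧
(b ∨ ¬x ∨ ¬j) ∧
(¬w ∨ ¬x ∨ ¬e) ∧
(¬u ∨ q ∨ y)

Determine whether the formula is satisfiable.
No

No, the formula is not satisfiable.

No assignment of truth values to the variables can make all 50 clauses true simultaneously.

The formula is UNSAT (unsatisfiable).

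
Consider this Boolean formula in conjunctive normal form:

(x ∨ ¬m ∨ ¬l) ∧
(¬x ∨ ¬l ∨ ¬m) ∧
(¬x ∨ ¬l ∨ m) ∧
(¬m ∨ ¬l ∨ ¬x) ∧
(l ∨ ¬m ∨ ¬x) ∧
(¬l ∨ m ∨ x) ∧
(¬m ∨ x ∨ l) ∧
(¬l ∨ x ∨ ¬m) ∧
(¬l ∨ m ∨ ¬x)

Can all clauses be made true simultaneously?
Yes

Yes, the formula is satisfiable.

One satisfying assignment is: l=False, x=False, m=False

Verification: With this assignment, all 9 clauses evaluate to true.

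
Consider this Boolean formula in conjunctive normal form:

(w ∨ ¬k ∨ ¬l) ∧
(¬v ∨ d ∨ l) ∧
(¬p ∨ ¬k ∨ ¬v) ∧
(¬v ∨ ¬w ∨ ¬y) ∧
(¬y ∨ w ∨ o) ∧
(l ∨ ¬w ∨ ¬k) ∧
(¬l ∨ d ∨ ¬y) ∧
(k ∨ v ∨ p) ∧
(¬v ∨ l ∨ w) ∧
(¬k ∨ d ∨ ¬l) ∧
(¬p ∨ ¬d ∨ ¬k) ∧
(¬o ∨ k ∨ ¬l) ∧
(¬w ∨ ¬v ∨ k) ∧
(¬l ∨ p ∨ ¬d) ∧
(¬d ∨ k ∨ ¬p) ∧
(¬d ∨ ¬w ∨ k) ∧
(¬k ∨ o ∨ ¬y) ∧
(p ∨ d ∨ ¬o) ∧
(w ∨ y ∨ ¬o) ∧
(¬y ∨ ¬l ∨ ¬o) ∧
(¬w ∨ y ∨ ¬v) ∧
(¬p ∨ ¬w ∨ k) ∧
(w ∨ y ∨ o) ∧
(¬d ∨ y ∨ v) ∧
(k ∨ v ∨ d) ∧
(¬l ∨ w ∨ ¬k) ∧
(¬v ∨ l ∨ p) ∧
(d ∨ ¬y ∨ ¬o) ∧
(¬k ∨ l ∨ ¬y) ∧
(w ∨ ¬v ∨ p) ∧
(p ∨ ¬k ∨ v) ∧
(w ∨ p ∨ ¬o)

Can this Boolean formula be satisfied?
No

No, the formula is not satisfiable.

No assignment of truth values to the variables can make all 32 clauses true simultaneously.

The formula is UNSAT (unsatisfiable).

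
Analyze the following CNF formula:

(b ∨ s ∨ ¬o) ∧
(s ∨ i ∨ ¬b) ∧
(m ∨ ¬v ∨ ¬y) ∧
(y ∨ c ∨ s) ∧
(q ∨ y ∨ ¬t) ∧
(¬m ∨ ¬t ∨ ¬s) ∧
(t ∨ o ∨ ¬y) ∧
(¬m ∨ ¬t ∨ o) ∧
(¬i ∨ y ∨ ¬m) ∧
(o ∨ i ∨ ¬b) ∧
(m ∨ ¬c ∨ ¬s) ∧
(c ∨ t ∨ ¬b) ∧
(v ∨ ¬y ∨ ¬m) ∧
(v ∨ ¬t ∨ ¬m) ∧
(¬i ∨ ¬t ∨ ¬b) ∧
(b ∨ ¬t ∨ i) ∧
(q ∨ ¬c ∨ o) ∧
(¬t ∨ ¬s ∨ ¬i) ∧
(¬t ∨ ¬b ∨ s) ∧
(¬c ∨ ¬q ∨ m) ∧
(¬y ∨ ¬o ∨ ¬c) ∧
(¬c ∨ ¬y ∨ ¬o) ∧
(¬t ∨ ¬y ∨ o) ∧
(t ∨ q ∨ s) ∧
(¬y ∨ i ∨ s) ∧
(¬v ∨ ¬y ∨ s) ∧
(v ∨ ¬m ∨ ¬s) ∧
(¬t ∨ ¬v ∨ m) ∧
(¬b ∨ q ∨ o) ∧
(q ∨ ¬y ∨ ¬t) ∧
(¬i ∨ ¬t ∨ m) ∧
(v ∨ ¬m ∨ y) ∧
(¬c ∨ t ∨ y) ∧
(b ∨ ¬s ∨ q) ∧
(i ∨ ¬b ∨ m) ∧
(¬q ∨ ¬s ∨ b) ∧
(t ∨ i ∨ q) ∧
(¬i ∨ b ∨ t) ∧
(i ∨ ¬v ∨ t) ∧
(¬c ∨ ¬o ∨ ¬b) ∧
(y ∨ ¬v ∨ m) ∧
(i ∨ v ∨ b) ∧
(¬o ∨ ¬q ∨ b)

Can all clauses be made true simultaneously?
No

No, the formula is not satisfiable.

No assignment of truth values to the variables can make all 43 clauses true simultaneously.

The formula is UNSAT (unsatisfiable).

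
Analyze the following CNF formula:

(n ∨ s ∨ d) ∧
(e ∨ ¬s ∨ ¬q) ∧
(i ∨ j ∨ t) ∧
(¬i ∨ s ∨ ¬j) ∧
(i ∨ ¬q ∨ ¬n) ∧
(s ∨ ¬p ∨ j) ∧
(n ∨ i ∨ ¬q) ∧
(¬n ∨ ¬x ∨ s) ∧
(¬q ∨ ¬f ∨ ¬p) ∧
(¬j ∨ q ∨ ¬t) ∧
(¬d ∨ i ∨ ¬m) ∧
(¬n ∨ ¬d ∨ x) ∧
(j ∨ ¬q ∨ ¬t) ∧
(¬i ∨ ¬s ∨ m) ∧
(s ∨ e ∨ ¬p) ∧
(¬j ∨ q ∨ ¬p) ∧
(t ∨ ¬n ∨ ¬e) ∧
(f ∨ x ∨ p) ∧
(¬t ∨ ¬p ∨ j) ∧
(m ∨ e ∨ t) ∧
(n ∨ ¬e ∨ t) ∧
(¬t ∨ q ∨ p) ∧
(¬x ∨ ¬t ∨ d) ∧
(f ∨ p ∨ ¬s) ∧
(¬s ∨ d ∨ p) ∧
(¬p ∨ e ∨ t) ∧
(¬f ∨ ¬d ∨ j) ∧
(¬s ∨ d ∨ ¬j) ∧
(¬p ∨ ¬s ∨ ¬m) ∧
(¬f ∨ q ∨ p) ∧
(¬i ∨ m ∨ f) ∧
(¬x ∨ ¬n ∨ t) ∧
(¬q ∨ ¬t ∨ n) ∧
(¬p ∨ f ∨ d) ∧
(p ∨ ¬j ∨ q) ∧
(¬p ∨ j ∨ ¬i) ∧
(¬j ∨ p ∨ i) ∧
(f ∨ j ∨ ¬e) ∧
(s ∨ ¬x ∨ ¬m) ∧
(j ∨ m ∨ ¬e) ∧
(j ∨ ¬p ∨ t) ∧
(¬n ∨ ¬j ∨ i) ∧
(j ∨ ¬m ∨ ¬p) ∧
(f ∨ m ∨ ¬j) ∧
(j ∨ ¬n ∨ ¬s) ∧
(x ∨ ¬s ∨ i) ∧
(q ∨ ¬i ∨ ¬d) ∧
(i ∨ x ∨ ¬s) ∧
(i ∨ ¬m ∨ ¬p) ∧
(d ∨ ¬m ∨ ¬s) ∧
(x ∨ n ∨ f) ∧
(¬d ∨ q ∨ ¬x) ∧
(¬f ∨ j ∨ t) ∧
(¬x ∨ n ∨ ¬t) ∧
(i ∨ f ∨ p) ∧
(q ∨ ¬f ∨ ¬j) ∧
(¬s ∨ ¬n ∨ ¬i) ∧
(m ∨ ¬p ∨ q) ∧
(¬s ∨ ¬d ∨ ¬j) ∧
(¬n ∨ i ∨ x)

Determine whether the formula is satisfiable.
No

No, the formula is not satisfiable.

No assignment of truth values to the variables can make all 60 clauses true simultaneously.

The formula is UNSAT (unsatisfiable).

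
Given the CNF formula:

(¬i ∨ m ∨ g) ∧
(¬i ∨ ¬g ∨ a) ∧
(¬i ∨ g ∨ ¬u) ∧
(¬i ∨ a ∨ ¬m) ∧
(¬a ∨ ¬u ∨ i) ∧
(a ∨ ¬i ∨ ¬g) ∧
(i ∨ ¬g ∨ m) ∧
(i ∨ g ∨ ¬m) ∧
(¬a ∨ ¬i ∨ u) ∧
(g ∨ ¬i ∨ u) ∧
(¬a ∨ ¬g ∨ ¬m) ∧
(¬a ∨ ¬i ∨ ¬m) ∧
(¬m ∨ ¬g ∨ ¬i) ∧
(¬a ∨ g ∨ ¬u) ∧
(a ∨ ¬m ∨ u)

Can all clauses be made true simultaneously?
Yes

Yes, the formula is satisfiable.

One satisfying assignment is: a=False, g=False, m=False, u=False, i=False

Verification: With this assignment, all 15 clauses evaluate to true.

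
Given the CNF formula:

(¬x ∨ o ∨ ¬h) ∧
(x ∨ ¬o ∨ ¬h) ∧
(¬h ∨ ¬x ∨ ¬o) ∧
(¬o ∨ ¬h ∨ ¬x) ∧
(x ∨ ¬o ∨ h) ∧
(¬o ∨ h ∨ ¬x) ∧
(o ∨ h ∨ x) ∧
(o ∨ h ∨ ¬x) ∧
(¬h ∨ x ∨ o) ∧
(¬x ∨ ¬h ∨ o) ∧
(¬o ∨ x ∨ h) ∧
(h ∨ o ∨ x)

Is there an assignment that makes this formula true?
No

No, the formula is not satisfiable.

No assignment of truth values to the variables can make all 12 clauses true simultaneously.

The formula is UNSAT (unsatisfiable).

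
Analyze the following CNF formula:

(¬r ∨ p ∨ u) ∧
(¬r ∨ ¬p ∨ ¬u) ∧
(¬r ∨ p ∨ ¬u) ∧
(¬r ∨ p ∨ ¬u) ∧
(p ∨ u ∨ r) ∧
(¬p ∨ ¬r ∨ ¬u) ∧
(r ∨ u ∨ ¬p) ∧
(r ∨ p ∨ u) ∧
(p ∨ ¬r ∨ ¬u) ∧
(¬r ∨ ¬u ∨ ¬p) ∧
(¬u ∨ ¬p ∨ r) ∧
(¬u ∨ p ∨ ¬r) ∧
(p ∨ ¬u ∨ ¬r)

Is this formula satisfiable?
Yes

Yes, the formula is satisfiable.

One satisfying assignment is: p=False, u=True, r=False

Verification: With this assignment, all 13 clauses evaluate to true.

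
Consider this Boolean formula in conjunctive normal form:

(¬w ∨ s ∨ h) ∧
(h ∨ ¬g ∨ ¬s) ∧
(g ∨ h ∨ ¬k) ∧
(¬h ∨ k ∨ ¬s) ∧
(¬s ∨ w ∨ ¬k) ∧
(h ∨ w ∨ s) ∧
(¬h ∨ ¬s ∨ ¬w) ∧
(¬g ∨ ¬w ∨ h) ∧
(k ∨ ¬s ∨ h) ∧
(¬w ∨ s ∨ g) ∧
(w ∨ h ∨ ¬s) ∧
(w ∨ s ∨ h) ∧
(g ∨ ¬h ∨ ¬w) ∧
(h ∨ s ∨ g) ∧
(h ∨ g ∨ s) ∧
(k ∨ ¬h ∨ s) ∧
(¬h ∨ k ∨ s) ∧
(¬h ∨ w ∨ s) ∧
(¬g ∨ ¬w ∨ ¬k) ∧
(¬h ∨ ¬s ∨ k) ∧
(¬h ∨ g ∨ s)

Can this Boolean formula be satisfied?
No

No, the formula is not satisfiable.

No assignment of truth values to the variables can make all 21 clauses true simultaneously.

The formula is UNSAT (unsatisfiable).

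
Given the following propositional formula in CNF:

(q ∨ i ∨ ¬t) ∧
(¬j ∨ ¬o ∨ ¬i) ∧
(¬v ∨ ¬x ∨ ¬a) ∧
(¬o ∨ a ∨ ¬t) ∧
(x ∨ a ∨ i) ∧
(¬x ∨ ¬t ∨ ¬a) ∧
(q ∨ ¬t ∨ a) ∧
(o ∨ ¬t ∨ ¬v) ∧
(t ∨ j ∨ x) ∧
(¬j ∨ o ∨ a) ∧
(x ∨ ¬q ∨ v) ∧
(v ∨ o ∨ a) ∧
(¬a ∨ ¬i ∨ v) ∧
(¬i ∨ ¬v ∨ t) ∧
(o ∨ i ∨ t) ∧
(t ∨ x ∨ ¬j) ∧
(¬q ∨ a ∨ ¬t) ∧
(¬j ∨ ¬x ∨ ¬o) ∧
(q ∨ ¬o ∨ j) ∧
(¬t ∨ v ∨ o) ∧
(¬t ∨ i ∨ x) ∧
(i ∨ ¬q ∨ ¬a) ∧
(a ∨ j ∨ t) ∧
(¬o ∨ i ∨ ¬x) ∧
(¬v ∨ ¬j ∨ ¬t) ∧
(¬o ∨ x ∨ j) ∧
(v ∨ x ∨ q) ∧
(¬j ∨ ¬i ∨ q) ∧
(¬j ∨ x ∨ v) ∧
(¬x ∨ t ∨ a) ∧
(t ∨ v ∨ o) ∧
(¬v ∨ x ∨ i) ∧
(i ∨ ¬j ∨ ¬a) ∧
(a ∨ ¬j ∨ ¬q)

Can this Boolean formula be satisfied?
No

No, the formula is not satisfiable.

No assignment of truth values to the variables can make all 34 clauses true simultaneously.

The formula is UNSAT (unsatisfiable).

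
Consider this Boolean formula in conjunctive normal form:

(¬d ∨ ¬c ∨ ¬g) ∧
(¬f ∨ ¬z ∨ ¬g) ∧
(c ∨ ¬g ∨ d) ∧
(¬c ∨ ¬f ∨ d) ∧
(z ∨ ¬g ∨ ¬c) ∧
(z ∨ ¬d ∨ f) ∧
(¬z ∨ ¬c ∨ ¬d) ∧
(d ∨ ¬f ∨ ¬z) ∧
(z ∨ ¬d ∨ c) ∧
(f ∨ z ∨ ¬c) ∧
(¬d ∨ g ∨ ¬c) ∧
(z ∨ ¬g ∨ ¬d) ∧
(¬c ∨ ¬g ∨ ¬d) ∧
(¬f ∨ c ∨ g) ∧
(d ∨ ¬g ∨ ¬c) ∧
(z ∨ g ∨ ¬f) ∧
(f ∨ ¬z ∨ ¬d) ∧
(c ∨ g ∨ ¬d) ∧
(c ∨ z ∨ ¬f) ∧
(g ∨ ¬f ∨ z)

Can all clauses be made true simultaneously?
Yes

Yes, the formula is satisfiable.

One satisfying assignment is: z=False, d=False, g=False, f=False, c=False

Verification: With this assignment, all 20 clauses evaluate to true.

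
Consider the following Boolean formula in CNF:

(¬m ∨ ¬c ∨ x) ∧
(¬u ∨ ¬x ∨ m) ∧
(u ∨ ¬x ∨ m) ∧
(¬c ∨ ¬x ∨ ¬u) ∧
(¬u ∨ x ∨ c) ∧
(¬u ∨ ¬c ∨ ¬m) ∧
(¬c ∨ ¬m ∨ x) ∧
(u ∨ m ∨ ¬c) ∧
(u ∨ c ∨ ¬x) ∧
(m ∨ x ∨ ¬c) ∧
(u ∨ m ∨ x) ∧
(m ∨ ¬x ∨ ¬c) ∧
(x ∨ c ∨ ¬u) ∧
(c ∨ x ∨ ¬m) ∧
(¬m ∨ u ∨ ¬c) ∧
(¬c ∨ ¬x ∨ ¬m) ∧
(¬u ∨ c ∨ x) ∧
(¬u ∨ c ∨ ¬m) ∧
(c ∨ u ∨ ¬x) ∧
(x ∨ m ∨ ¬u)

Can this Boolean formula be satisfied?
No

No, the formula is not satisfiable.

No assignment of truth values to the variables can make all 20 clauses true simultaneously.

The formula is UNSAT (unsatisfiable).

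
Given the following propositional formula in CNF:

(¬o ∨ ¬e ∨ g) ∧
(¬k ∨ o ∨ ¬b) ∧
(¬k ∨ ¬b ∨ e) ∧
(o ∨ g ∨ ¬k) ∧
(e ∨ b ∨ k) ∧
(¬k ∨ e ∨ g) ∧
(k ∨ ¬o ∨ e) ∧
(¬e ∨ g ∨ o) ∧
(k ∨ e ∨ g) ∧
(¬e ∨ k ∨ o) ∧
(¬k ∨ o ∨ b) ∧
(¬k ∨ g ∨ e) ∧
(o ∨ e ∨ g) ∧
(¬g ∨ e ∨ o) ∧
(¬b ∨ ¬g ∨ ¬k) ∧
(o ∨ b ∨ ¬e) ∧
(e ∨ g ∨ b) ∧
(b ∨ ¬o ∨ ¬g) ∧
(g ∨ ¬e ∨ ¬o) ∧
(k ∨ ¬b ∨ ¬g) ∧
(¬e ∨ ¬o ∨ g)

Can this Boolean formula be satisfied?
No

No, the formula is not satisfiable.

No assignment of truth values to the variables can make all 21 clauses true simultaneously.

The formula is UNSAT (unsatisfiable).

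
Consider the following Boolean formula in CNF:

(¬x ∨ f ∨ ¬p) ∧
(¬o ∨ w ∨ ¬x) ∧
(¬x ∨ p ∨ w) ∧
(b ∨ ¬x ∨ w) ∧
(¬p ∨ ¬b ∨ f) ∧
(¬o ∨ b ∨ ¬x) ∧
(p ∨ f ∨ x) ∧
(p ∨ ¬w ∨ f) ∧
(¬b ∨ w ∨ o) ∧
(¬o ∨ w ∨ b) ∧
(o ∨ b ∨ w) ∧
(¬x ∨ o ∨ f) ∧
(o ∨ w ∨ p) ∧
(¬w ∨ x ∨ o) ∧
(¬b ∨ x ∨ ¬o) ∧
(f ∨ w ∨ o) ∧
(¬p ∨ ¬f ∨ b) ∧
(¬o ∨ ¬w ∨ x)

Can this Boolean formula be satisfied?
Yes

Yes, the formula is satisfiable.

One satisfying assignment is: o=False, b=False, w=True, f=True, p=False, x=True

Verification: With this assignment, all 18 clauses evaluate to true.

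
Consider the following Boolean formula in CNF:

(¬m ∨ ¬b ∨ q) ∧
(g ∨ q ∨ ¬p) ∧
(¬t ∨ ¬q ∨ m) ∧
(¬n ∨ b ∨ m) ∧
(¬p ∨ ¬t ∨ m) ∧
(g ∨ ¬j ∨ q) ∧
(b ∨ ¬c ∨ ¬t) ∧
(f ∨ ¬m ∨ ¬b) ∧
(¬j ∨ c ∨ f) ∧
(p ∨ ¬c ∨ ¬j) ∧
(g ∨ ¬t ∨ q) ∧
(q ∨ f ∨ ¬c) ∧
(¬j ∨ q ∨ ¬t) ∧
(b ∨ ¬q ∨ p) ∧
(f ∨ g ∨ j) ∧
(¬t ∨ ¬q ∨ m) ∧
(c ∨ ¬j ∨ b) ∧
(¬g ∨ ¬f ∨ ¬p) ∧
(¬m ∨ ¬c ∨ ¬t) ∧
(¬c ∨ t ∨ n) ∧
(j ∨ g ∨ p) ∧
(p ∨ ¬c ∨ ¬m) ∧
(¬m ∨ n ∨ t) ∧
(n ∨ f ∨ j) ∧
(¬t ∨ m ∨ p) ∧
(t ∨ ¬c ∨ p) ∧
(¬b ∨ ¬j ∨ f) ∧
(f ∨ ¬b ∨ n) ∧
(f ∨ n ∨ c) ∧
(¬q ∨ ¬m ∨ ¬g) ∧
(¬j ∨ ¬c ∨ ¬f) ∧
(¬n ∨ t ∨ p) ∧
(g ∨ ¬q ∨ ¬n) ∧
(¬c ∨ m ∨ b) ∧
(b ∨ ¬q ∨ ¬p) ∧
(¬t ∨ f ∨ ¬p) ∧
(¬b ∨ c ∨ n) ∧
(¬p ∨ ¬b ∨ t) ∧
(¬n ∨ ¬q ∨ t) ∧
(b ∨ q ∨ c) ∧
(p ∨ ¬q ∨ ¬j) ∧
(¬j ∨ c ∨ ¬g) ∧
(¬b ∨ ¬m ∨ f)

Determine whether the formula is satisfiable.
No

No, the formula is not satisfiable.

No assignment of truth values to the variables can make all 43 clauses true simultaneously.

The formula is UNSAT (unsatisfiable).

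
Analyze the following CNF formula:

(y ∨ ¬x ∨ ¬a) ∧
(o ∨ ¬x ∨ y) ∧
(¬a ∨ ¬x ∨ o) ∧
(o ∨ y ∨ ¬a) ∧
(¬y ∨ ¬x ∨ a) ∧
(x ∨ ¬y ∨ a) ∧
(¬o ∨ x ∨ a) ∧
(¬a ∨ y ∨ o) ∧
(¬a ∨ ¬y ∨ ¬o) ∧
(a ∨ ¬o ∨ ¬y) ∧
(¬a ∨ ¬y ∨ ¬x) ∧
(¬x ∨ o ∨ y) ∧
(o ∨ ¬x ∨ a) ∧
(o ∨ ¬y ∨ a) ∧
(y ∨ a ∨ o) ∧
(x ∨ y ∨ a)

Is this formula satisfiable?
Yes

Yes, the formula is satisfiable.

One satisfying assignment is: o=False, y=True, a=True, x=False

Verification: With this assignment, all 16 clauses evaluate to true.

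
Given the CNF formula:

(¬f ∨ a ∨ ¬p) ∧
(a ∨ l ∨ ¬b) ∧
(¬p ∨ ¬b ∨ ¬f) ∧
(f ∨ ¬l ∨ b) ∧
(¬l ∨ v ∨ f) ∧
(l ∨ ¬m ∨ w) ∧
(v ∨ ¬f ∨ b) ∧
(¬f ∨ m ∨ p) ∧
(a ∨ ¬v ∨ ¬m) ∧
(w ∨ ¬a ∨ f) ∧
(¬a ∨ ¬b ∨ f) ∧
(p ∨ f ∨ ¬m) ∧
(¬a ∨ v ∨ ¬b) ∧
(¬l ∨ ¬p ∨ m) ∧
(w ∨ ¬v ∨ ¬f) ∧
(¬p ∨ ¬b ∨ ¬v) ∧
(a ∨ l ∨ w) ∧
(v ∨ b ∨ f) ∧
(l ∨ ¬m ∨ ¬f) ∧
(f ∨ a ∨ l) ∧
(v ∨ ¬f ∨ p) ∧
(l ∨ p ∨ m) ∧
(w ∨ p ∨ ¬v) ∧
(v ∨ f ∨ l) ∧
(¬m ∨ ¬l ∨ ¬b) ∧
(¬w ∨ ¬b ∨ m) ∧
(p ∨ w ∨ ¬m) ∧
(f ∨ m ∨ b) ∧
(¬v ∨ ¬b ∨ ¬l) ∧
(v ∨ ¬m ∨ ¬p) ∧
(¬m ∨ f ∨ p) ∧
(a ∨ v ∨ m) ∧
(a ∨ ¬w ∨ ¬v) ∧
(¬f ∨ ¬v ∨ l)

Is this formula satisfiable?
Yes

Yes, the formula is satisfiable.

One satisfying assignment is: m=True, f=False, b=False, p=True, a=True, w=True, l=False, v=True

Verification: With this assignment, all 34 clauses evaluate to true.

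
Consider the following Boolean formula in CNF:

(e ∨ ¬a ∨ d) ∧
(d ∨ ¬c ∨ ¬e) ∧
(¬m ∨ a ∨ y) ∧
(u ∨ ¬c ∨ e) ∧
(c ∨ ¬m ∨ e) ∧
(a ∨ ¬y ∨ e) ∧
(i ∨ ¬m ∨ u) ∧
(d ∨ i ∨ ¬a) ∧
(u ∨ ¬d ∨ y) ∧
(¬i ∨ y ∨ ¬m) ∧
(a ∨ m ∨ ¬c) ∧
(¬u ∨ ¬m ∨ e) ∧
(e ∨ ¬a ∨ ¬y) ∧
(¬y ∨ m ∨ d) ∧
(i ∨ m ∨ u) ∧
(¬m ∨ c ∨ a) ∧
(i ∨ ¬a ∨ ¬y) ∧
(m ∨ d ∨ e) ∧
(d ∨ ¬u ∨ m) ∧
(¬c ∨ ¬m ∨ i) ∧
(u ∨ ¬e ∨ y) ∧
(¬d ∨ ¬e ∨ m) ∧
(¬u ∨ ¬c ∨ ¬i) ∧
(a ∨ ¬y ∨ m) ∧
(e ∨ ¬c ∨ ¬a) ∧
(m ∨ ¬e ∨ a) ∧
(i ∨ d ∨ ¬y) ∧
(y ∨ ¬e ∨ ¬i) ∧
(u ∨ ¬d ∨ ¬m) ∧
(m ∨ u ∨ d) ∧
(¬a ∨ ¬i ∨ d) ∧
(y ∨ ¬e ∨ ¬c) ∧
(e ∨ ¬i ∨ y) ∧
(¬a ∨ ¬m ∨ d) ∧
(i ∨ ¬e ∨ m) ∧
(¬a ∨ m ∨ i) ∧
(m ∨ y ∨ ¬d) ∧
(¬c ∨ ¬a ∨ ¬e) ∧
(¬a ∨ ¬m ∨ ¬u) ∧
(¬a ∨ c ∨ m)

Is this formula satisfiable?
No

No, the formula is not satisfiable.

No assignment of truth values to the variables can make all 40 clauses true simultaneously.

The formula is UNSAT (unsatisfiable).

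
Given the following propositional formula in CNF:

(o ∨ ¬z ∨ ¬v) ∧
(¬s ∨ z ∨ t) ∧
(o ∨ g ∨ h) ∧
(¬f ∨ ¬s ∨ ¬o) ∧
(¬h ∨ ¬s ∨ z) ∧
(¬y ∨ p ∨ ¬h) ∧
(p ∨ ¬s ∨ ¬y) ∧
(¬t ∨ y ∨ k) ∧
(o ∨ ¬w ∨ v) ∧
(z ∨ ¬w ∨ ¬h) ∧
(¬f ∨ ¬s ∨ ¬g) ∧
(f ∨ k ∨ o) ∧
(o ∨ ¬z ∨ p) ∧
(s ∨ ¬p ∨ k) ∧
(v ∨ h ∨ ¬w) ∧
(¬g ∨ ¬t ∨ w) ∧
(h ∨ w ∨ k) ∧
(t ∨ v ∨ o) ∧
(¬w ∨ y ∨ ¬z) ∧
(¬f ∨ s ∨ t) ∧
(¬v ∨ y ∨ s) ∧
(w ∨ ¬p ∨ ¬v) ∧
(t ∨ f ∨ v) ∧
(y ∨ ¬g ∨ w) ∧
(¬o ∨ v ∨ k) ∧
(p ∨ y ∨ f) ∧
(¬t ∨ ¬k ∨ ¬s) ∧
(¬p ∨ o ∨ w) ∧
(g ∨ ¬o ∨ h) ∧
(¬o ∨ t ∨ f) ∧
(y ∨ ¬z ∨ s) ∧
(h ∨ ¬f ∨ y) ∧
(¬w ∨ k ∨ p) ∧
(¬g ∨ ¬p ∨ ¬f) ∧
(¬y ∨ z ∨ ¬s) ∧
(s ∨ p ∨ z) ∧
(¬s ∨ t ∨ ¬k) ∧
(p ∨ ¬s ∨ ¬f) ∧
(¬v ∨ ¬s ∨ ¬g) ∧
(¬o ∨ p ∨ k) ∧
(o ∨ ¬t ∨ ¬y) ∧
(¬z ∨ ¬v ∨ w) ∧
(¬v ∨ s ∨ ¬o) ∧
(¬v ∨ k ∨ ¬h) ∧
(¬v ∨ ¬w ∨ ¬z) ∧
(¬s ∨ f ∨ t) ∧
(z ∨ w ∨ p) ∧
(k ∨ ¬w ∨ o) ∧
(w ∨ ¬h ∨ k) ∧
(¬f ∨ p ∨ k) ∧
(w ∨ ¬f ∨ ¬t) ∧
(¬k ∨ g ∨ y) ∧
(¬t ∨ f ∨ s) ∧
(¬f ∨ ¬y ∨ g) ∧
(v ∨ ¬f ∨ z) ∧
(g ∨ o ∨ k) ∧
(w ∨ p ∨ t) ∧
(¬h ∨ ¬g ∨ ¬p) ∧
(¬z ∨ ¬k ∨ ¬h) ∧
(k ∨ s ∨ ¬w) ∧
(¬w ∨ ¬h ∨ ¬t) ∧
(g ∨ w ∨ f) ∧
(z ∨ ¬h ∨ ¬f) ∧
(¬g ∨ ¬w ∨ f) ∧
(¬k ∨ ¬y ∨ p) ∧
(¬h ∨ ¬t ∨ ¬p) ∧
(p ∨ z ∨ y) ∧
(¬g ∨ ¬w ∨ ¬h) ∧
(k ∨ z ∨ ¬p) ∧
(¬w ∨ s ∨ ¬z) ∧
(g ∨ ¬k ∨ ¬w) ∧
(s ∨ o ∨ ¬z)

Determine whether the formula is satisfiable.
No

No, the formula is not satisfiable.

No assignment of truth values to the variables can make all 72 clauses true simultaneously.

The formula is UNSAT (unsatisfiable).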